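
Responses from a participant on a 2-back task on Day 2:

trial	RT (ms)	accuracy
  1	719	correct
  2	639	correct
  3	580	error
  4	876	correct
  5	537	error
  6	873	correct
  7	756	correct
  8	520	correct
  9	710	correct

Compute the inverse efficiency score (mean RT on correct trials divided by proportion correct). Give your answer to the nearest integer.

Correct trials (n=7): 719, 639, 876, 873, 756, 520, 710
Mean correct RT = 5093/7 = 727.5714 ms
Proportion correct = 7/9
IES = 727.5714 / (7/9) = 935.449 ms

935 ms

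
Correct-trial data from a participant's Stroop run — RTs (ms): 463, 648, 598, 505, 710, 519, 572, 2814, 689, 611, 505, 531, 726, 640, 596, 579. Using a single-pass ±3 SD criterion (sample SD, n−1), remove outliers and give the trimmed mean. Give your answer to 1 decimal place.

n = 16, ΣRT = 11706, M = 731.625
Σ(x−M)² = 4713901.75; s = √(4713901.75/15) = 560.589
Cutoffs: 731.625 ± 3·560.589 → [-950.1, 2413.4]
Outside: 2814 → excluded.
Retained (n=15): Σ = 8892, mean = 8892/15 = 592.800

592.8 ms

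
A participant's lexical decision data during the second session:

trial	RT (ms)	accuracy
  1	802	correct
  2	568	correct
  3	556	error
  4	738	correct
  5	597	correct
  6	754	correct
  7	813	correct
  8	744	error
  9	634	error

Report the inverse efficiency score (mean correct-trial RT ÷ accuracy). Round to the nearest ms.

Correct trials (n=6): 802, 568, 738, 597, 754, 813
Mean correct RT = 4272/6 = 712.0000 ms
Proportion correct = 6/9
IES = 712.0000 / (6/9) = 1068.000 ms

1068 ms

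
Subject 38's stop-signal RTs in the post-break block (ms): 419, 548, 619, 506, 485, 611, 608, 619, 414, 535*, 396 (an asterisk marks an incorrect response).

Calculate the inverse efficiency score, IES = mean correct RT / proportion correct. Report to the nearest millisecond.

Correct trials (n=10): 419, 548, 619, 506, 485, 611, 608, 619, 414, 396
Mean correct RT = 5225/10 = 522.5000 ms
Proportion correct = 10/11
IES = 522.5000 / (10/11) = 574.750 ms

575 ms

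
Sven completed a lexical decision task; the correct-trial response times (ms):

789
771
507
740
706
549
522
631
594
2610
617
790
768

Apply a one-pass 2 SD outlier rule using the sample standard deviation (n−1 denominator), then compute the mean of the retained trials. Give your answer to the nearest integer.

n = 13, ΣRT = 10594, M = 814.923
Σ(x−M)² = 3618346.92; s = √(3618346.92/12) = 549.116
Cutoffs: 814.923 ± 2·549.116 → [-283.3, 1913.2]
Outside: 2610 → excluded.
Retained (n=12): Σ = 7984, mean = 7984/12 = 665.333

665 ms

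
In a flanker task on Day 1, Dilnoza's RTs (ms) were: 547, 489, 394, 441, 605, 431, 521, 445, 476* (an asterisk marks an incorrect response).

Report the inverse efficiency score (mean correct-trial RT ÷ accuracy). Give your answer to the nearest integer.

545 ms

Correct trials (n=8): 547, 489, 394, 441, 605, 431, 521, 445
Mean correct RT = 3873/8 = 484.1250 ms
Proportion correct = 8/9
IES = 484.1250 / (8/9) = 544.641 ms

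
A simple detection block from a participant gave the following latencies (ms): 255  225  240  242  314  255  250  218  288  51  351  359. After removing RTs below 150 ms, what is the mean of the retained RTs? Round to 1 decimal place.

272.5 ms

Excluded: 51
Retained (n=11): Σ = 2997
Mean = 2997/11 = 272.4545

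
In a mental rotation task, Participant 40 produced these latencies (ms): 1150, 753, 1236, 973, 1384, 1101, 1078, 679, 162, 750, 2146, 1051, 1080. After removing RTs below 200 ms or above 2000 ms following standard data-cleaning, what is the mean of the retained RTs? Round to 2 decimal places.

1021.36 ms

Excluded: 162, 2146
Retained (n=11): Σ = 11235
Mean = 11235/11 = 1021.3636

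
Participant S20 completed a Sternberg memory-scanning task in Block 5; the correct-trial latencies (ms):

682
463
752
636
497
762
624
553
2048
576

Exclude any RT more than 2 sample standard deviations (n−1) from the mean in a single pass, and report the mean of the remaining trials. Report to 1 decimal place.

616.1 ms

n = 10, ΣRT = 7593, M = 759.300
Σ(x−M)² = 1933046.10; s = √(1933046.10/9) = 463.447
Cutoffs: 759.300 ± 2·463.447 → [-167.6, 1686.2]
Outside: 2048 → excluded.
Retained (n=9): Σ = 5545, mean = 5545/9 = 616.111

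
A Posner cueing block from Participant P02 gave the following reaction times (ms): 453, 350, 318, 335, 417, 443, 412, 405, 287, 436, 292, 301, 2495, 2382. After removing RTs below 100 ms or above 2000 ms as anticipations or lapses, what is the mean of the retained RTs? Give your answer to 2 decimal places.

370.75 ms

Excluded: 2382, 2495
Retained (n=12): Σ = 4449
Mean = 4449/12 = 370.7500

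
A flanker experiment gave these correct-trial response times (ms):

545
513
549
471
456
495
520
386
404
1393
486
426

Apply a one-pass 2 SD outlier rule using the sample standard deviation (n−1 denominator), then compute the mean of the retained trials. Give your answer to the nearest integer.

477 ms

n = 12, ΣRT = 6644, M = 553.667
Σ(x−M)² = 798568.67; s = √(798568.67/11) = 269.439
Cutoffs: 553.667 ± 2·269.439 → [14.8, 1092.5]
Outside: 1393 → excluded.
Retained (n=11): Σ = 5251, mean = 5251/11 = 477.364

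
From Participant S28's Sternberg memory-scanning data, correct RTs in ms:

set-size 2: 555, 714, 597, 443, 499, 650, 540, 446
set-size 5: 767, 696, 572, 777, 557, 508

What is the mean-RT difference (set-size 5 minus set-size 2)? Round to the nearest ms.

91 ms

M(set-size 2) = 4444/8 = 555.500
M(set-size 5) = 3877/6 = 646.167
Difference = 646.167 − 555.500 = 90.667 ms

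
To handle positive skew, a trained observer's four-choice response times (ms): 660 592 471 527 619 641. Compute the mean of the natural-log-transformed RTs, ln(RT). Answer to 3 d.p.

6.365

ln(RT): 6.4922, 6.3835, 6.1549, 6.2672, 6.4281, 6.4630
Σ ln(RT) = 38.1889
Mean = 38.1889/6 = 6.36482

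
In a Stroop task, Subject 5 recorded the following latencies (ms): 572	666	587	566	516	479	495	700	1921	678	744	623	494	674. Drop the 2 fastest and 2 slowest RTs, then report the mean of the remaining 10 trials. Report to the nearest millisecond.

Sorted: 479, 494, 495, 516, 566, 572, 587, 623, 666, 674, 678, 700, 744, 1921
Drop lowest 2 (479, 494) and highest 2 (744, 1921)
Remaining (n=10): Σ = 6077, mean = 6077/10 = 607.700

608 ms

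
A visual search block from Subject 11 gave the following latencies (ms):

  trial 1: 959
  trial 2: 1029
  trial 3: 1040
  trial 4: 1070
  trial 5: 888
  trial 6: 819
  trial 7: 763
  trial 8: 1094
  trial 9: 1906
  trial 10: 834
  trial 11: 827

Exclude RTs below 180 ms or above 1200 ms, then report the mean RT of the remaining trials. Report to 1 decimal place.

932.3 ms

Excluded: 1906
Retained (n=10): Σ = 9323
Mean = 9323/10 = 932.3000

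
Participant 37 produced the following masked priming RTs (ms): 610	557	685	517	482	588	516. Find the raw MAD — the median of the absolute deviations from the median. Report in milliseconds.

41 ms

Sorted: 482, 516, 517, 557, 588, 610, 685 → median = 557
|x − 557|: 53, 0, 128, 40, 75, 31, 41
Sorted deviations: 0, 31, 40, 41, 53, 75, 128 → MAD = 41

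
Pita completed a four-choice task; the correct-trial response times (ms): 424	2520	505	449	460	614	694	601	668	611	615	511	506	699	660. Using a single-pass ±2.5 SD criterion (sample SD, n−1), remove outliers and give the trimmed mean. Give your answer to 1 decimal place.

572.6 ms

n = 15, ΣRT = 10537, M = 702.467
Σ(x−M)² = 3655471.73; s = √(3655471.73/14) = 510.984
Cutoffs: 702.467 ± 2.5·510.984 → [-575.0, 1979.9]
Outside: 2520 → excluded.
Retained (n=14): Σ = 8017, mean = 8017/14 = 572.643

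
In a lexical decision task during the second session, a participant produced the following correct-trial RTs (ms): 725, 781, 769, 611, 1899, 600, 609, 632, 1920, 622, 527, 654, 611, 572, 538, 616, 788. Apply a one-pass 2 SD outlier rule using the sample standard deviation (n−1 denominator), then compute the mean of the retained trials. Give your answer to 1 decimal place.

n = 17, ΣRT = 13474, M = 792.588
Σ(x−M)² = 2926518.12; s = √(2926518.12/16) = 427.677
Cutoffs: 792.588 ± 2·427.677 → [-62.8, 1647.9]
Outside: 1899, 1920 → excluded.
Retained (n=15): Σ = 9655, mean = 9655/15 = 643.667

643.7 ms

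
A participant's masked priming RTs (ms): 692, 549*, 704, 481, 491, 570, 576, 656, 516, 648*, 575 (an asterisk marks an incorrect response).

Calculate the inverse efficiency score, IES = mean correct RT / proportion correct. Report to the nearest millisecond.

Correct trials (n=9): 692, 704, 481, 491, 570, 576, 656, 516, 575
Mean correct RT = 5261/9 = 584.5556 ms
Proportion correct = 9/11
IES = 584.5556 / (9/11) = 714.457 ms

714 ms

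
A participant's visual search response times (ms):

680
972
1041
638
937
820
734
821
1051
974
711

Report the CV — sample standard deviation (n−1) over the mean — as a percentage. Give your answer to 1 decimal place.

n = 11, Σ = 9379, M = 852.6364
Σ(x−M)² = 222996.545; s = √(222996.545/10) = 149.3307
CV = 149.3307 / 852.6364 = 0.17514 = 17.514%

17.5%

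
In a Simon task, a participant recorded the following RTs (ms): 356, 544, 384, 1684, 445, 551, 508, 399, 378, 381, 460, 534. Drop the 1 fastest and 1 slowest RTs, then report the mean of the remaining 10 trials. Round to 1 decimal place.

Sorted: 356, 378, 381, 384, 399, 445, 460, 508, 534, 544, 551, 1684
Drop lowest 1 (356) and highest 1 (1684)
Remaining (n=10): Σ = 4584, mean = 4584/10 = 458.400

458.4 ms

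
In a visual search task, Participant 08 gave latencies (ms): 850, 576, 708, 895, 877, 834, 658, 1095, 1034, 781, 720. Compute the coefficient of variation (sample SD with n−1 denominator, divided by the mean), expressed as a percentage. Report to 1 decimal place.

18.9%

n = 11, Σ = 9028, M = 820.7273
Σ(x−M)² = 241230.182; s = √(241230.182/10) = 155.3159
CV = 155.3159 / 820.7273 = 0.18924 = 18.924%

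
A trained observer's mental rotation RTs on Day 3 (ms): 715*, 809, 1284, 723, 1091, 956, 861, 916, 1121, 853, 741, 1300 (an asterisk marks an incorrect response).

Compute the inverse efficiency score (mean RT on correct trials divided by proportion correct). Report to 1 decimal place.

1056.7 ms

Correct trials (n=11): 809, 1284, 723, 1091, 956, 861, 916, 1121, 853, 741, 1300
Mean correct RT = 10655/11 = 968.6364 ms
Proportion correct = 11/12
IES = 968.6364 / (11/12) = 1056.694 ms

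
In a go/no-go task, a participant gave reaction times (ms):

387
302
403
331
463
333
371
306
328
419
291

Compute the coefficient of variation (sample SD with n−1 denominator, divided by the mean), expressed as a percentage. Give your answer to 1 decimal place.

n = 11, Σ = 3934, M = 357.6364
Σ(x−M)² = 30362.545; s = √(30362.545/10) = 55.1022
CV = 55.1022 / 357.6364 = 0.15407 = 15.407%

15.4%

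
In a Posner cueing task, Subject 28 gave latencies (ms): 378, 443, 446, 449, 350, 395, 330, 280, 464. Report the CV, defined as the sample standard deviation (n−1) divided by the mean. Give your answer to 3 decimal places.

0.162

n = 9, Σ = 3535, M = 392.7778
Σ(x−M)² = 32301.556; s = √(32301.556/8) = 63.5429
CV = 63.5429 / 392.7778 = 0.16178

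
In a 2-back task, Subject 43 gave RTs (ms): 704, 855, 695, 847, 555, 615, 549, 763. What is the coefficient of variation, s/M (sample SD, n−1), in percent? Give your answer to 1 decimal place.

n = 8, Σ = 5583, M = 697.8750
Σ(x−M)² = 100658.875; s = √(100658.875/7) = 119.9160
CV = 119.9160 / 697.8750 = 0.17183 = 17.183%

17.2%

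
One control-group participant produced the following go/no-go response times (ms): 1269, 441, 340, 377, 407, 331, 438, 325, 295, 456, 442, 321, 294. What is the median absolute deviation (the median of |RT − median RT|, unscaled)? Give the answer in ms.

61 ms

Sorted: 294, 295, 321, 325, 331, 340, 377, 407, 438, 441, 442, 456, 1269 → median = 377
|x − 377|: 892, 64, 37, 0, 30, 46, 61, 52, 82, 79, 65, 56, 83
Sorted deviations: 0, 30, 37, 46, 52, 56, 61, 64, 65, 79, 82, 83, 892 → MAD = 61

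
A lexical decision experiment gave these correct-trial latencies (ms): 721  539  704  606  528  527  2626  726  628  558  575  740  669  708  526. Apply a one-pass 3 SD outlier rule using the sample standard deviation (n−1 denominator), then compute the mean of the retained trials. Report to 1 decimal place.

n = 15, ΣRT = 11381, M = 758.733
Σ(x−M)² = 3827008.93; s = √(3827008.93/14) = 522.836
Cutoffs: 758.733 ± 3·522.836 → [-809.8, 2327.2]
Outside: 2626 → excluded.
Retained (n=14): Σ = 8755, mean = 8755/14 = 625.357

625.4 ms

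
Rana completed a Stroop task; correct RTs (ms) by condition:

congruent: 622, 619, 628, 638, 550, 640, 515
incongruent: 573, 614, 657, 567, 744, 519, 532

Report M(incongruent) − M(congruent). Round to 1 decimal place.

M(congruent) = 4212/7 = 601.714
M(incongruent) = 4206/7 = 600.857
Difference = 600.857 − 601.714 = -0.857 ms

-0.9 ms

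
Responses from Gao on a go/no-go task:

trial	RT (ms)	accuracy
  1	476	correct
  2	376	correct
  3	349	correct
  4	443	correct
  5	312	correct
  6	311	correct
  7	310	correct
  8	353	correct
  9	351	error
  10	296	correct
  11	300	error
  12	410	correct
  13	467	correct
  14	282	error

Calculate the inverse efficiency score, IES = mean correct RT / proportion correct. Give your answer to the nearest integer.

475 ms

Correct trials (n=11): 476, 376, 349, 443, 312, 311, 310, 353, 296, 410, 467
Mean correct RT = 4103/11 = 373.0000 ms
Proportion correct = 11/14
IES = 373.0000 / (11/14) = 474.727 ms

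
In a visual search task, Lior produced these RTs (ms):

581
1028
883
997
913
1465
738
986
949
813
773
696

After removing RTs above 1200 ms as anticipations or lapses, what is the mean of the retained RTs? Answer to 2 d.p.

850.64 ms

Excluded: 1465
Retained (n=11): Σ = 9357
Mean = 9357/11 = 850.6364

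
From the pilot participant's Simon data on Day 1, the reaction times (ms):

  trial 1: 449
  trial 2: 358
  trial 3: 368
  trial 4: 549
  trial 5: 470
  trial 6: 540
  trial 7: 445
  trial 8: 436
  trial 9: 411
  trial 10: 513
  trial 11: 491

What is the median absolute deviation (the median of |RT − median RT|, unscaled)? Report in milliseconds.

Sorted: 358, 368, 411, 436, 445, 449, 470, 491, 513, 540, 549 → median = 449
|x − 449|: 0, 91, 81, 100, 21, 91, 4, 13, 38, 64, 42
Sorted deviations: 0, 4, 13, 21, 38, 42, 64, 81, 91, 91, 100 → MAD = 42

42 ms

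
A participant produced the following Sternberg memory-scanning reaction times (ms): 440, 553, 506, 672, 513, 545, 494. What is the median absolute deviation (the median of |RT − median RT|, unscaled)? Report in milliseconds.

32 ms

Sorted: 440, 494, 506, 513, 545, 553, 672 → median = 513
|x − 513|: 73, 40, 7, 159, 0, 32, 19
Sorted deviations: 0, 7, 19, 32, 40, 73, 159 → MAD = 32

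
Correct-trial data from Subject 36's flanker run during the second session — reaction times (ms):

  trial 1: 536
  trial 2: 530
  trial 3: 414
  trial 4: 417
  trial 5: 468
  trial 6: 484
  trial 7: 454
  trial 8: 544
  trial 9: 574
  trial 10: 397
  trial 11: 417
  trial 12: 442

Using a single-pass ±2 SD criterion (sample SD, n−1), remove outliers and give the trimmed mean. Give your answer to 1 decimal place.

473.1 ms

n = 12, ΣRT = 5677, M = 473.083
Σ(x−M)² = 39456.92; s = √(39456.92/11) = 59.892
Cutoffs: 473.083 ± 2·59.892 → [353.3, 592.9]
No RTs fall outside the cutoffs; all 12 retained. Mean = 5677/12 = 473.083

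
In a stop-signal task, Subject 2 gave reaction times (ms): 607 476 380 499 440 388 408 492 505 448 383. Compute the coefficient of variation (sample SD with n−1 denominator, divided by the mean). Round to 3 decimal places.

n = 11, Σ = 5026, M = 456.9091
Σ(x−M)² = 47090.909; s = √(47090.909/10) = 68.6228
CV = 68.6228 / 456.9091 = 0.15019

0.150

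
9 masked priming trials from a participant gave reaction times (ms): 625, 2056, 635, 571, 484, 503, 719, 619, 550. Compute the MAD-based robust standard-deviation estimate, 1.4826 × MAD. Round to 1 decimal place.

102.3 ms

Sorted: 484, 503, 550, 571, 619, 625, 635, 719, 2056 → median = 619
|x − 619| sorted: 0, 6, 16, 48, 69, 100, 116, 135, 1437 → MAD = 69
Robust SD ≈ 1.4826 × 69 = 102.299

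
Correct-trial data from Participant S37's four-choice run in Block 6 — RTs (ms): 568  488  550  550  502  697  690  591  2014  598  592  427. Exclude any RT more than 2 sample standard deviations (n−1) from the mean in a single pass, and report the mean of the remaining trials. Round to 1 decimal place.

n = 12, ΣRT = 8267, M = 688.917
Σ(x−M)² = 1980280.92; s = √(1980280.92/11) = 424.294
Cutoffs: 688.917 ± 2·424.294 → [-159.7, 1537.5]
Outside: 2014 → excluded.
Retained (n=11): Σ = 6253, mean = 6253/11 = 568.455

568.5 ms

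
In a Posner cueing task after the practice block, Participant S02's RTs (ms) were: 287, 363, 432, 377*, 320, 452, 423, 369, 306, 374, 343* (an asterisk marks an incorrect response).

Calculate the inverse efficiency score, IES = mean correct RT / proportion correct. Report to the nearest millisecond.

452 ms

Correct trials (n=9): 287, 363, 432, 320, 452, 423, 369, 306, 374
Mean correct RT = 3326/9 = 369.5556 ms
Proportion correct = 9/11
IES = 369.5556 / (9/11) = 451.679 ms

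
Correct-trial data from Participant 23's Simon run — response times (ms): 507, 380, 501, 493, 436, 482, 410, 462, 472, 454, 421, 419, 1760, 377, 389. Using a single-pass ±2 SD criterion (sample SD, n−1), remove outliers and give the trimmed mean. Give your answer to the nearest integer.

443 ms

n = 15, ΣRT = 7963, M = 530.867
Σ(x−M)² = 1644923.73; s = √(1644923.73/14) = 342.775
Cutoffs: 530.867 ± 2·342.775 → [-154.7, 1216.4]
Outside: 1760 → excluded.
Retained (n=14): Σ = 6203, mean = 6203/14 = 443.071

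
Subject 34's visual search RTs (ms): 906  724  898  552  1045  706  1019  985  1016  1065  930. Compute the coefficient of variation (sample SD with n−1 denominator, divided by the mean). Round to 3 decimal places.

0.185

n = 11, Σ = 9846, M = 895.0909
Σ(x−M)² = 273482.909; s = √(273482.909/10) = 165.3732
CV = 165.3732 / 895.0909 = 0.18476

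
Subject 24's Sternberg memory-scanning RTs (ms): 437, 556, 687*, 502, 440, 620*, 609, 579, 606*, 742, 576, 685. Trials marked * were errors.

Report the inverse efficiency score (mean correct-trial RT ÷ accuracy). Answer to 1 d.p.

759.4 ms

Correct trials (n=9): 437, 556, 502, 440, 609, 579, 742, 576, 685
Mean correct RT = 5126/9 = 569.5556 ms
Proportion correct = 9/12
IES = 569.5556 / (9/12) = 759.407 ms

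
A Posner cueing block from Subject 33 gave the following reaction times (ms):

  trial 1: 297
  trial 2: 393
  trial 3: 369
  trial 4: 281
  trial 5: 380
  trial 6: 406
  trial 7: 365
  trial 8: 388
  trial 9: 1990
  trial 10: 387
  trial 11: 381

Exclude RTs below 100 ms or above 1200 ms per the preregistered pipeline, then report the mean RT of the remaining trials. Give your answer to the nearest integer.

Excluded: 1990
Retained (n=10): Σ = 3647
Mean = 3647/10 = 364.7000

365 ms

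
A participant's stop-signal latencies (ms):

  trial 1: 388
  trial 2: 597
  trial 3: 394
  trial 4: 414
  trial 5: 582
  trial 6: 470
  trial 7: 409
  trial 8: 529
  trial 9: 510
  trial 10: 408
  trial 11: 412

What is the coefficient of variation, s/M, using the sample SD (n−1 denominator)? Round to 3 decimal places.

n = 11, Σ = 5113, M = 464.8182
Σ(x−M)² = 60023.636; s = √(60023.636/10) = 77.4749
CV = 77.4749 / 464.8182 = 0.16668

0.167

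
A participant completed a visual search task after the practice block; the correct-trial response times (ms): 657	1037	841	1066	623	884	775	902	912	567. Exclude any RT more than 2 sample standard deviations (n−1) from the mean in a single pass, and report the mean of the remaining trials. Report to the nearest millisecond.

826 ms

n = 10, ΣRT = 8264, M = 826.400
Σ(x−M)² = 258332.40; s = √(258332.40/9) = 169.421
Cutoffs: 826.400 ± 2·169.421 → [487.6, 1165.2]
No RTs fall outside the cutoffs; all 10 retained. Mean = 8264/10 = 826.400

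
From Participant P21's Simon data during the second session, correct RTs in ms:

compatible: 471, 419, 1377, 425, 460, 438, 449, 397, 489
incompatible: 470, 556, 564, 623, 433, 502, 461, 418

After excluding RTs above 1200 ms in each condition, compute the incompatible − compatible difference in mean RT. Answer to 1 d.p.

compatible: exclude 1377
M(compatible) = 3548/8 = 443.500
M(incompatible) = 4027/8 = 503.375
Difference = 503.375 − 443.500 = 59.875 ms

59.9 ms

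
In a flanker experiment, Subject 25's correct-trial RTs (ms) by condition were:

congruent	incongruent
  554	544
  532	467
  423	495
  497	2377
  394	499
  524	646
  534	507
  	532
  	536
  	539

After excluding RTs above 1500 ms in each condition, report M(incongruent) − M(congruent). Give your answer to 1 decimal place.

incongruent: exclude 2377
M(congruent) = 3458/7 = 494.000
M(incongruent) = 4765/9 = 529.444
Difference = 529.444 − 494.000 = 35.444 ms

35.4 ms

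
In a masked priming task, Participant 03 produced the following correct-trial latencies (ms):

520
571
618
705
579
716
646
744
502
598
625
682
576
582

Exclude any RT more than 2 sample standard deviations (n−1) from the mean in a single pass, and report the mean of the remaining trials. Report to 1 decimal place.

618.9 ms

n = 14, ΣRT = 8664, M = 618.857
Σ(x−M)² = 68217.71; s = √(68217.71/13) = 72.440
Cutoffs: 618.857 ± 2·72.440 → [474.0, 763.7]
No RTs fall outside the cutoffs; all 14 retained. Mean = 8664/14 = 618.857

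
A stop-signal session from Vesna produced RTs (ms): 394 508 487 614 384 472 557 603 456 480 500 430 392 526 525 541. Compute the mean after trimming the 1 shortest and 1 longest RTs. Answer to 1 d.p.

490.8 ms

Sorted: 384, 392, 394, 430, 456, 472, 480, 487, 500, 508, 525, 526, 541, 557, 603, 614
Drop lowest 1 (384) and highest 1 (614)
Remaining (n=14): Σ = 6871, mean = 6871/14 = 490.786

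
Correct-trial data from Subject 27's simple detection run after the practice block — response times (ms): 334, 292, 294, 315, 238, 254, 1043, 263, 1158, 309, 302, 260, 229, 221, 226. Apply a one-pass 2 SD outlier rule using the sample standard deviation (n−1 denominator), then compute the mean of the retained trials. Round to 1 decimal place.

n = 15, ΣRT = 5738, M = 382.533
Σ(x−M)² = 1213289.73; s = √(1213289.73/14) = 294.387
Cutoffs: 382.533 ± 2·294.387 → [-206.2, 971.3]
Outside: 1043, 1158 → excluded.
Retained (n=13): Σ = 3537, mean = 3537/13 = 272.077

272.1 ms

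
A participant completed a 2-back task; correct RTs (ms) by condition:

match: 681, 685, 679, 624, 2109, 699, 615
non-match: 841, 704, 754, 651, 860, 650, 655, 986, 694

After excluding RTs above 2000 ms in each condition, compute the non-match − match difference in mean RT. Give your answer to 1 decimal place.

match: exclude 2109
M(match) = 3983/6 = 663.833
M(non-match) = 6795/9 = 755.000
Difference = 755.000 − 663.833 = 91.167 ms

91.2 ms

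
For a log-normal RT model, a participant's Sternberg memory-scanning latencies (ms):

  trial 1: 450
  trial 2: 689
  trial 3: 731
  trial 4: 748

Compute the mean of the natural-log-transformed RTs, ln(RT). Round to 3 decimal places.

6.464

ln(RT): 6.1092, 6.5352, 6.5944, 6.6174
Σ ln(RT) = 25.8563
Mean = 25.8563/4 = 6.46408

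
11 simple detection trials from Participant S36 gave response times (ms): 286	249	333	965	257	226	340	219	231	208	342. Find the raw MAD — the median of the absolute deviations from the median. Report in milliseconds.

38 ms

Sorted: 208, 219, 226, 231, 249, 257, 286, 333, 340, 342, 965 → median = 257
|x − 257|: 29, 8, 76, 708, 0, 31, 83, 38, 26, 49, 85
Sorted deviations: 0, 8, 26, 29, 31, 38, 49, 76, 83, 85, 708 → MAD = 38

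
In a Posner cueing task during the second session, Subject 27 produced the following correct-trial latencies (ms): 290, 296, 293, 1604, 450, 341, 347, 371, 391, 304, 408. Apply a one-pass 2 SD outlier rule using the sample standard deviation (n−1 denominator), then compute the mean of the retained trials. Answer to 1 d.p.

n = 11, ΣRT = 5095, M = 463.182
Σ(x−M)² = 1459061.64; s = √(1459061.64/10) = 381.977
Cutoffs: 463.182 ± 2·381.977 → [-300.8, 1227.1]
Outside: 1604 → excluded.
Retained (n=10): Σ = 3491, mean = 3491/10 = 349.100

349.1 ms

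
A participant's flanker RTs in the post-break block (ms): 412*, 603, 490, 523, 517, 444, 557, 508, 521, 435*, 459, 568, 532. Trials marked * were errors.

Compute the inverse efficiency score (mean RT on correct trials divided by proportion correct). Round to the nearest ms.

615 ms

Correct trials (n=11): 603, 490, 523, 517, 444, 557, 508, 521, 459, 568, 532
Mean correct RT = 5722/11 = 520.1818 ms
Proportion correct = 11/13
IES = 520.1818 / (11/13) = 614.760 ms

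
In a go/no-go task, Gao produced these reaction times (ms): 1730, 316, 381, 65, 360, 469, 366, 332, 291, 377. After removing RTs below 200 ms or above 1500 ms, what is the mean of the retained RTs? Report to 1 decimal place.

361.5 ms

Excluded: 65, 1730
Retained (n=8): Σ = 2892
Mean = 2892/8 = 361.5000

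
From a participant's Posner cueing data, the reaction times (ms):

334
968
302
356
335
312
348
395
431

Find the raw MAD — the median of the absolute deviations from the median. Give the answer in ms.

36 ms

Sorted: 302, 312, 334, 335, 348, 356, 395, 431, 968 → median = 348
|x − 348|: 14, 620, 46, 8, 13, 36, 0, 47, 83
Sorted deviations: 0, 8, 13, 14, 36, 46, 47, 83, 620 → MAD = 36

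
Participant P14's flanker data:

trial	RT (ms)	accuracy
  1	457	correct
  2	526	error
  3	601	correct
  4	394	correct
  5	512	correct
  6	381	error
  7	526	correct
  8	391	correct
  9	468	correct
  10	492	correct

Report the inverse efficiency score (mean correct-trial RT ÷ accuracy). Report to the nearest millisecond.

Correct trials (n=8): 457, 601, 394, 512, 526, 391, 468, 492
Mean correct RT = 3841/8 = 480.1250 ms
Proportion correct = 8/10
IES = 480.1250 / (8/10) = 600.156 ms

600 ms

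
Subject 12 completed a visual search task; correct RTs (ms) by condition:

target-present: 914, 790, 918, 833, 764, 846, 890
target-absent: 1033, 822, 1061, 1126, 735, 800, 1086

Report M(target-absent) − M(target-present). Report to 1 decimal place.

101.1 ms

M(target-present) = 5955/7 = 850.714
M(target-absent) = 6663/7 = 951.857
Difference = 951.857 − 850.714 = 101.143 ms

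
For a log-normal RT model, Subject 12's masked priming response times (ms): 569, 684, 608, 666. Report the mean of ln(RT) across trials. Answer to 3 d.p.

6.446

ln(RT): 6.3439, 6.5280, 6.4102, 6.5013
Σ ln(RT) = 25.7833
Mean = 25.7833/4 = 6.44583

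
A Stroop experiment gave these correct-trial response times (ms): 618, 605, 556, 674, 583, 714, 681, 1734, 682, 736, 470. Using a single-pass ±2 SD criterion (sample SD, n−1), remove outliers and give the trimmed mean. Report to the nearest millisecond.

632 ms

n = 11, ΣRT = 8053, M = 732.091
Σ(x−M)² = 1163754.91; s = √(1163754.91/10) = 341.139
Cutoffs: 732.091 ± 2·341.139 → [49.8, 1414.4]
Outside: 1734 → excluded.
Retained (n=10): Σ = 6319, mean = 6319/10 = 631.900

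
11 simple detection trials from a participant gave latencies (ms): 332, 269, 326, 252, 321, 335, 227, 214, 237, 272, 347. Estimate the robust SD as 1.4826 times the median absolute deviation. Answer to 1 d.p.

Sorted: 214, 227, 237, 252, 269, 272, 321, 326, 332, 335, 347 → median = 272
|x − 272| sorted: 0, 3, 20, 35, 45, 49, 54, 58, 60, 63, 75 → MAD = 49
Robust SD ≈ 1.4826 × 49 = 72.647

72.6 ms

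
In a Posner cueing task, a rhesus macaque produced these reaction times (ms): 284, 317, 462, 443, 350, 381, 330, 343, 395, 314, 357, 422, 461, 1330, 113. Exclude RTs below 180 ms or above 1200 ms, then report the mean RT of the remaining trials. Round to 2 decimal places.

Excluded: 113, 1330
Retained (n=13): Σ = 4859
Mean = 4859/13 = 373.7692

373.77 ms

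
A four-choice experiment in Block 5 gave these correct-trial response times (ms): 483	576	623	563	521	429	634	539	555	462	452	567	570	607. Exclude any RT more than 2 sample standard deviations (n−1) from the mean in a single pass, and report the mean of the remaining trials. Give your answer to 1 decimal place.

541.5 ms

n = 14, ΣRT = 7581, M = 541.500
Σ(x−M)² = 53621.50; s = √(53621.50/13) = 64.224
Cutoffs: 541.500 ± 2·64.224 → [413.1, 669.9]
No RTs fall outside the cutoffs; all 14 retained. Mean = 7581/14 = 541.500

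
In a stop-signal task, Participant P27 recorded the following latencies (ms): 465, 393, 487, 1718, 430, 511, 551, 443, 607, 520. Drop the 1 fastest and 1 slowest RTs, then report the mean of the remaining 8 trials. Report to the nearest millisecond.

502 ms

Sorted: 393, 430, 443, 465, 487, 511, 520, 551, 607, 1718
Drop lowest 1 (393) and highest 1 (1718)
Remaining (n=8): Σ = 4014, mean = 4014/8 = 501.750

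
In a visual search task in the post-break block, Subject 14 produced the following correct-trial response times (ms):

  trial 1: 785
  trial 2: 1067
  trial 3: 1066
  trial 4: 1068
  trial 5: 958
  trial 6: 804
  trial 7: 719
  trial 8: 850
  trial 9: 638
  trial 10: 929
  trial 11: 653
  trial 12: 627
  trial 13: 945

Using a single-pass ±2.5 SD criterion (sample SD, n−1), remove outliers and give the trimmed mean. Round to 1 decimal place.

n = 13, ΣRT = 11109, M = 854.538
Σ(x−M)² = 324915.23; s = √(324915.23/12) = 164.549
Cutoffs: 854.538 ± 2.5·164.549 → [443.2, 1265.9]
No RTs fall outside the cutoffs; all 13 retained. Mean = 11109/13 = 854.538

854.5 ms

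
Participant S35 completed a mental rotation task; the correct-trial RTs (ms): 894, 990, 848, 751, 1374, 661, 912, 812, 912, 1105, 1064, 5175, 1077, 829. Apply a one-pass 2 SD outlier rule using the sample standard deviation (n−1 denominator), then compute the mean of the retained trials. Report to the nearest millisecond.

941 ms

n = 14, ΣRT = 17404, M = 1243.143
Σ(x−M)² = 17055327.71; s = √(17055327.71/13) = 1145.403
Cutoffs: 1243.143 ± 2·1145.403 → [-1047.7, 3533.9]
Outside: 5175 → excluded.
Retained (n=13): Σ = 12229, mean = 12229/13 = 940.692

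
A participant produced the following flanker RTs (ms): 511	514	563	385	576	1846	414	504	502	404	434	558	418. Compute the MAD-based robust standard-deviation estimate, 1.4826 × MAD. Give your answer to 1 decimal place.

103.8 ms

Sorted: 385, 404, 414, 418, 434, 502, 504, 511, 514, 558, 563, 576, 1846 → median = 504
|x − 504| sorted: 0, 2, 7, 10, 54, 59, 70, 72, 86, 90, 100, 119, 1342 → MAD = 70
Robust SD ≈ 1.4826 × 70 = 103.782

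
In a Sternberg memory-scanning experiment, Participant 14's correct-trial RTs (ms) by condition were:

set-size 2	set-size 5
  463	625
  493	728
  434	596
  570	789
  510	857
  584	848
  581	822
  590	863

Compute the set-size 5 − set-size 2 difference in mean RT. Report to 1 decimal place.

M(set-size 2) = 4225/8 = 528.125
M(set-size 5) = 6128/8 = 766.000
Difference = 766.000 − 528.125 = 237.875 ms

237.9 ms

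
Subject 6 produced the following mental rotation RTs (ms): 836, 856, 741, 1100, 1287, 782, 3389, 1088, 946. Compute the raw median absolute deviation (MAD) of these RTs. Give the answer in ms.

Sorted: 741, 782, 836, 856, 946, 1088, 1100, 1287, 3389 → median = 946
|x − 946|: 110, 90, 205, 154, 341, 164, 2443, 142, 0
Sorted deviations: 0, 90, 110, 142, 154, 164, 205, 341, 2443 → MAD = 154

154 ms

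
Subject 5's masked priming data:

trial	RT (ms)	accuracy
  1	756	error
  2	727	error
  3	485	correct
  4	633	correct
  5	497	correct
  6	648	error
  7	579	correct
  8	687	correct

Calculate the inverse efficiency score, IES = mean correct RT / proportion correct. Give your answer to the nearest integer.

922 ms

Correct trials (n=5): 485, 633, 497, 579, 687
Mean correct RT = 2881/5 = 576.2000 ms
Proportion correct = 5/8
IES = 576.2000 / (5/8) = 921.920 ms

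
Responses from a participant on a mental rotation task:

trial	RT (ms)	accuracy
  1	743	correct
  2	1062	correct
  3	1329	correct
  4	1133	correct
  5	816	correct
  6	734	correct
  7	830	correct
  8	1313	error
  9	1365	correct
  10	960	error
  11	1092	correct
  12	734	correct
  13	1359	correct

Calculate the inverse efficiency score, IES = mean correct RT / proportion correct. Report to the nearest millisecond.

Correct trials (n=11): 743, 1062, 1329, 1133, 816, 734, 830, 1365, 1092, 734, 1359
Mean correct RT = 11197/11 = 1017.9091 ms
Proportion correct = 11/13
IES = 1017.9091 / (11/13) = 1202.983 ms

1203 ms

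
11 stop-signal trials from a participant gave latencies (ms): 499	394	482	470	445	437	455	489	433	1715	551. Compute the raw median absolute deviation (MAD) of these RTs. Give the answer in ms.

Sorted: 394, 433, 437, 445, 455, 470, 482, 489, 499, 551, 1715 → median = 470
|x − 470|: 29, 76, 12, 0, 25, 33, 15, 19, 37, 1245, 81
Sorted deviations: 0, 12, 15, 19, 25, 29, 33, 37, 76, 81, 1245 → MAD = 29

29 ms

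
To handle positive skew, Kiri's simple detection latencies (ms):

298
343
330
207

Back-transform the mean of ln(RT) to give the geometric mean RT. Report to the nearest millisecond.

ln(RT): 5.6971, 5.8377, 5.7991, 5.3327
Mean ln(RT) = 22.6666/4 = 5.66666
Geometric mean = exp(5.66666) = 289.07 ms

289 ms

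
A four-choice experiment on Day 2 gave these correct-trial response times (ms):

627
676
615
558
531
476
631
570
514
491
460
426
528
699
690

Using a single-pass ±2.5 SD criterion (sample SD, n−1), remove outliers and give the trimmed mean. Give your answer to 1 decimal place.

566.1 ms

n = 15, ΣRT = 8492, M = 566.133
Σ(x−M)² = 105525.73; s = √(105525.73/14) = 86.819
Cutoffs: 566.133 ± 2.5·86.819 → [349.1, 783.2]
No RTs fall outside the cutoffs; all 15 retained. Mean = 8492/15 = 566.133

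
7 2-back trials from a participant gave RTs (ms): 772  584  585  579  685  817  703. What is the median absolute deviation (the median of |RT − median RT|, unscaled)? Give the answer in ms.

100 ms

Sorted: 579, 584, 585, 685, 703, 772, 817 → median = 685
|x − 685|: 87, 101, 100, 106, 0, 132, 18
Sorted deviations: 0, 18, 87, 100, 101, 106, 132 → MAD = 100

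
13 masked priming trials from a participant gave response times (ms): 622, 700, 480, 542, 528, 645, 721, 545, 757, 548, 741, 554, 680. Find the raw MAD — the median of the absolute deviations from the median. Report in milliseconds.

Sorted: 480, 528, 542, 545, 548, 554, 622, 645, 680, 700, 721, 741, 757 → median = 622
|x − 622|: 0, 78, 142, 80, 94, 23, 99, 77, 135, 74, 119, 68, 58
Sorted deviations: 0, 23, 58, 68, 74, 77, 78, 80, 94, 99, 119, 135, 142 → MAD = 78

78 ms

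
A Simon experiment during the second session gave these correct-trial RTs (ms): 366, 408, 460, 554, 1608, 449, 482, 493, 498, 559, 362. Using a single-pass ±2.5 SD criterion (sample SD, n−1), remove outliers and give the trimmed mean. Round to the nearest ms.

n = 11, ΣRT = 6239, M = 567.182
Σ(x−M)² = 1234455.64; s = √(1234455.64/10) = 351.348
Cutoffs: 567.182 ± 2.5·351.348 → [-311.2, 1445.6]
Outside: 1608 → excluded.
Retained (n=10): Σ = 4631, mean = 4631/10 = 463.100

463 ms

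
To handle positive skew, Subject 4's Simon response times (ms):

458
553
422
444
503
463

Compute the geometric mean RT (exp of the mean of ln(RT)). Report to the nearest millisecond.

ln(RT): 6.1269, 6.3154, 6.0450, 6.0958, 6.2206, 6.1377
Mean ln(RT) = 36.9414/6 = 6.15690
Geometric mean = exp(6.15690) = 471.96 ms

472 ms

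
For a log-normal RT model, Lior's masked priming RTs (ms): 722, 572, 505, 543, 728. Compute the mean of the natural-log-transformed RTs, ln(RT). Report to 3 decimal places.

ln(RT): 6.5820, 6.3491, 6.2246, 6.2971, 6.5903
Σ ln(RT) = 32.0431
Mean = 32.0431/5 = 6.40863

6.409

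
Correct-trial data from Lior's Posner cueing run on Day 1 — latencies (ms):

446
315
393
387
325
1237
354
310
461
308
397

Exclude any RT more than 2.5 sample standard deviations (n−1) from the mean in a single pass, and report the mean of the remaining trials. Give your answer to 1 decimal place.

n = 11, ΣRT = 4933, M = 448.455
Σ(x−M)² = 712336.73; s = √(712336.73/10) = 266.896
Cutoffs: 448.455 ± 2.5·266.896 → [-218.8, 1115.7]
Outside: 1237 → excluded.
Retained (n=10): Σ = 3696, mean = 3696/10 = 369.600

369.6 ms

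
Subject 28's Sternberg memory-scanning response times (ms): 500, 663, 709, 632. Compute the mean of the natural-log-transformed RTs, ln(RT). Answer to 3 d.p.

6.431

ln(RT): 6.2146, 6.4968, 6.5639, 6.4489
Σ ln(RT) = 25.7241
Mean = 25.7241/4 = 6.43103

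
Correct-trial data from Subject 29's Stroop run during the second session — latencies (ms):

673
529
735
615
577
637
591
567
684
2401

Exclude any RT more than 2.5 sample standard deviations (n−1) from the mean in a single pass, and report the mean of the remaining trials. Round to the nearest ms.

n = 10, ΣRT = 8009, M = 800.900
Σ(x−M)² = 2878936.90; s = √(2878936.90/9) = 565.581
Cutoffs: 800.900 ± 2.5·565.581 → [-613.1, 2214.9]
Outside: 2401 → excluded.
Retained (n=9): Σ = 5608, mean = 5608/9 = 623.111

623 ms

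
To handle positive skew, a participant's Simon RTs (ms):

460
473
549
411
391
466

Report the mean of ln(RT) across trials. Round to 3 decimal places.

ln(RT): 6.1312, 6.1591, 6.3081, 6.0186, 5.9687, 6.1442
Σ ln(RT) = 36.7299
Mean = 36.7299/6 = 6.12165

6.122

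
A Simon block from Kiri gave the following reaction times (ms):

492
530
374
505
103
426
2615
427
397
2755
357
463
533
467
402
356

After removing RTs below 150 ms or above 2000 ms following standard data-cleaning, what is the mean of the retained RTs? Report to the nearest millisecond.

Excluded: 103, 2615, 2755
Retained (n=13): Σ = 5729
Mean = 5729/13 = 440.6923

441 ms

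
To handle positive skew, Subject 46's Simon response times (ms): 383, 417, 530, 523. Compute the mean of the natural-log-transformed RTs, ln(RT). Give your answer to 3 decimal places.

ln(RT): 5.9480, 6.0331, 6.2729, 6.2596
Σ ln(RT) = 24.5136
Mean = 24.5136/4 = 6.12839

6.128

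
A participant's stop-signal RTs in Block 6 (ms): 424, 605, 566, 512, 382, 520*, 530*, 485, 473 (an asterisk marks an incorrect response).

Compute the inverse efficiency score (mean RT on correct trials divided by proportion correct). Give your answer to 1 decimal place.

633.1 ms

Correct trials (n=7): 424, 605, 566, 512, 382, 485, 473
Mean correct RT = 3447/7 = 492.4286 ms
Proportion correct = 7/9
IES = 492.4286 / (7/9) = 633.122 ms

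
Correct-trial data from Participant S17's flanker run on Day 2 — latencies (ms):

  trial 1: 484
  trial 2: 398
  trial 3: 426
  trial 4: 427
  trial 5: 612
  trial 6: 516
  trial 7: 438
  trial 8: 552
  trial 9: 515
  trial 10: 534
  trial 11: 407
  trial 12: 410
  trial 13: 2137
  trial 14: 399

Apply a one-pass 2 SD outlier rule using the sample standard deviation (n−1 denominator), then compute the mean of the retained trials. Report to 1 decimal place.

470.6 ms

n = 14, ΣRT = 8255, M = 589.643
Σ(x−M)² = 2636411.21; s = √(2636411.21/13) = 450.334
Cutoffs: 589.643 ± 2·450.334 → [-311.0, 1490.3]
Outside: 2137 → excluded.
Retained (n=13): Σ = 6118, mean = 6118/13 = 470.615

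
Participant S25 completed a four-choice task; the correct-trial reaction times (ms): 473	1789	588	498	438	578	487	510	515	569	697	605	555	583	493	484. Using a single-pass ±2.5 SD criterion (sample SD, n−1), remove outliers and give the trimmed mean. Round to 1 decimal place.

n = 16, ΣRT = 9862, M = 616.375
Σ(x−M)² = 1528543.75; s = √(1528543.75/15) = 319.222
Cutoffs: 616.375 ± 2.5·319.222 → [-181.7, 1414.4]
Outside: 1789 → excluded.
Retained (n=15): Σ = 8073, mean = 8073/15 = 538.200

538.2 ms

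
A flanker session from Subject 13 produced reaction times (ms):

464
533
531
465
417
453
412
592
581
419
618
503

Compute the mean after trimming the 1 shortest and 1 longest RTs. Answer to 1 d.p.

Sorted: 412, 417, 419, 453, 464, 465, 503, 531, 533, 581, 592, 618
Drop lowest 1 (412) and highest 1 (618)
Remaining (n=10): Σ = 4958, mean = 4958/10 = 495.800

495.8 ms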